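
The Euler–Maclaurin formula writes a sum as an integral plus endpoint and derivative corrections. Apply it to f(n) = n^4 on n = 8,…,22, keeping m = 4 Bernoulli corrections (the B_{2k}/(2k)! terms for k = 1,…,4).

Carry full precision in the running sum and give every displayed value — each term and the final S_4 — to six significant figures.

S_4 ≈ 1.14673e+06

Integral: ∫_8^22 x^4 dx = 1.02417e+06.
½[f(8) + f(22)] = ½[4096.00 + 234256] = 119176.
Running total after boundary: 1.14335e+06.
Order-1 term: 1/12 · (42592.0 − 2048.00) = 3378.67.
Running total after k=1: 1.14673e+06.
Order-2 term: −1/720 · (528.000 − 192.000) = -0.466667.
Running total after k=2: 1.14673e+06.
Order-3 term: 1/30240 · (0.00000 − 0.00000) = 0.00000.
Running total after k=3: 1.14673e+06.
Order-4 term: −1/1209600 · (0.00000 − 0.00000) = 0.00000.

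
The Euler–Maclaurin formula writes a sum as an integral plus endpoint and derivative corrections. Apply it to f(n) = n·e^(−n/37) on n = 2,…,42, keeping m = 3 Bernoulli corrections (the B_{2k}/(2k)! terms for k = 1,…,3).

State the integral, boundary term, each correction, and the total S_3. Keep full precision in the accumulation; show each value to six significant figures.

The integral term ∫_2^42 x·e^(−x/37) dx = 427.681.
Boundary: ½(f(2) + f(42)) = ½(1.89476 + 13.4979) = 7.69633.
Integral + boundary = 435.377.
Order-1 term: 1/12 · (-0.0434296 − 0.896171) = -0.0783001.
Partial sum through k=1: 435.299.
Order-2 term: −1/720 · (0.000437785 − 0.00203867) = 2.22344e-06.
Partial sum through k=2: 435.299.
Order-3 term: 1/30240 · (6.62742e-07 − 2.50016e-06) = -6.07610e-11.

S_3 ≈ 435.299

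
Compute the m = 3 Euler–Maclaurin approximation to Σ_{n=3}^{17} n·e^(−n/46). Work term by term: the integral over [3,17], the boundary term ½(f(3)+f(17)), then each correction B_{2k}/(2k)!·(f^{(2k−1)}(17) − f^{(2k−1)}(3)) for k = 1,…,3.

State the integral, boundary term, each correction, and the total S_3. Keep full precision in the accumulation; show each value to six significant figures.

Integral: ∫_3^17 x·e^(−x/46) dx = 109.072.
½[f(3) + f(17)] = ½[2.81059 + 11.7476] = 7.27909.
So far: 116.351.
Order-1 term: 1/12 · (0.435652 − 0.875764) = -0.0366760.
Running total after k=1: 116.315.
Order-2 term: −1/720 · (0.000859037 − 0.00129938) = 6.11590e-07.
Running total after k=2: 116.315.
Order-3 term: 1/30240 · (7.14645e-07 − 1.03255e-06) = -1.05129e-11.

S_3 ≈ 116.315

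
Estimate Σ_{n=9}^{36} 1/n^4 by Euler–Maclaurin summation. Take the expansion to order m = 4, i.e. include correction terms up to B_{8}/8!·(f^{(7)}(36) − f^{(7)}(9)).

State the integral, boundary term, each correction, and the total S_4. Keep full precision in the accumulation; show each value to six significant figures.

∫_9^36 1/x^4 dx evaluates to 0.000450103.
Boundary: ½(f(9) + f(36)) = ½(0.000152416 + 5.95374e-07) = 7.65056e-05.
Running total after boundary: 0.000526608.
Order-1 term: 1/12 · (-6.61527e-08 − (-6.77404e-05)) = 5.63952e-06.
After k=1: 0.000532248.
Order-2 term: −1/720 · (-1.53131e-09 − (-2.50890e-05)) = -3.48437e-08.
After k=2: 0.000532213.
Order-3 term: 1/30240 · (-6.61678e-11 − (-1.73455e-05)) = 5.73592e-10.
After k=3: 0.000532214.
Order-4 term: −1/1209600 · (-4.59499e-12 − (-1.92728e-05)) = -1.59332e-11.

S_4 ≈ 0.000532214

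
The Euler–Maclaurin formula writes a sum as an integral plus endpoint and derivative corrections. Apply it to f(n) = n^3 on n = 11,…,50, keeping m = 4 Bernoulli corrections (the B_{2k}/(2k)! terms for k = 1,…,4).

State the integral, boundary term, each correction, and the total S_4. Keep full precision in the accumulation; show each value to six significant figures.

S_4 ≈ 1.62260e+06

Integral: ∫_11^50 x^3 dx = 1.55884e+06.
½[f(11) + f(50)] = ½[1331.00 + 125000] = 63165.5.
Running total after boundary: 1.62201e+06.
Order-1 term: 1/12 · (7500.00 − 363.000) = 594.750.
Partial sum through k=1: 1.62260e+06.
Order-2 term: −1/720 · (6.00000 − 6.00000) = 0.00000.
Partial sum through k=2: 1.62260e+06.
Order-3 term: 1/30240 · (0.00000 − 0.00000) = 0.00000.
Partial sum through k=3: 1.62260e+06.
Order-4 term: −1/1209600 · (0.00000 − 0.00000) = 0.00000.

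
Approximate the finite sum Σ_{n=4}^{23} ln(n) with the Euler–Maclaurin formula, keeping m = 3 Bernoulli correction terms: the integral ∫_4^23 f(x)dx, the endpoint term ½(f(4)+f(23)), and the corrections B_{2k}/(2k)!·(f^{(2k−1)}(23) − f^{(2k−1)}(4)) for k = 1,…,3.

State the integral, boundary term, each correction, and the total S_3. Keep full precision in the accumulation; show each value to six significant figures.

S_3 ≈ 49.8149

Integral: ∫_4^23 ln(x) dx = 47.5712.
Boundary: ½(f(4) + f(23)) = ½(1.38629 + 3.13549) = 2.26089.
Running total after boundary: 49.8321.
k=1: B_{2}/(2)! × [f^{(1)}(23) − f^{(1)}(4)] = 1/12 × (0.0434783 − 0.250000) = -0.0172101.
Running total after k=1: 49.8149.
k=2: B_{4}/(4)! × [f^{(3)}(23) − f^{(3)}(4)] = −1/720 × (0.000164379 − 0.0312500) = 4.31745e-05.
Running total after k=2: 49.8149.
k=3: B_{6}/(6)! × [f^{(5)}(23) − f^{(5)}(4)] = 1/30240 × (3.72883e-06 − 0.0234375) = -7.74926e-07.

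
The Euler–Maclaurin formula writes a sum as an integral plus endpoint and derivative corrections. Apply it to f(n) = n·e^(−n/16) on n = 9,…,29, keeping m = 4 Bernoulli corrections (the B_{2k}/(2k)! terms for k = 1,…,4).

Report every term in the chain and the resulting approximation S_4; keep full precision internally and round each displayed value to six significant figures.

Integral: ∫_9^29 x·e^(−x/16) dx = 110.376.
½[f(9) + f(29)] = ½[5.12805 + 4.73412] = 4.93108.
So far: 115.307.
Correction k=1: B_{2}/2! · (f^{(1)}(29) − f^{(1)}(9)) = 1/12 · (-0.132637 − 0.249280) = -0.0318264.
Partial sum through k=1: 115.276.
Correction k=2: B_{4}/4! · (f^{(3)}(29) − f^{(3)}(9)) = −1/720 · (0.000757242 − 0.00542518) = 6.48324e-06.
Partial sum through k=2: 115.276.
Correction k=3: B_{6}/6! · (f^{(5)}(29) − f^{(5)}(9)) = 1/30240 · (7.93984e-06 − 3.85805e-05) = -1.01325e-09.
Partial sum through k=3: 115.276.
Correction k=4: B_{8}/8! · (f^{(7)}(29) − f^{(7)}(9)) = −1/1209600 · (5.04754e-08 − 2.18628e-07) = 1.39015e-13.

S_4 ≈ 115.276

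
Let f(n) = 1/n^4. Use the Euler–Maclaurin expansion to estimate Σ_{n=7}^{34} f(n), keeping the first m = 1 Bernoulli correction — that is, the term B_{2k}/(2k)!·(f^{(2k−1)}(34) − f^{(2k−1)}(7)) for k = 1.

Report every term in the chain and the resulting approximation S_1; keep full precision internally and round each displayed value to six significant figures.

∫_7^34 1/x^4 dx evaluates to 0.000963336.
Endpoint term: (f(7) + f(34))/2 = (0.000416493 + 7.48315e-07)/2 = 0.000208621.
Integral + boundary = 0.00117196.
Correction k=1: B_{2}/2! · (f^{(1)}(34) − f^{(1)}(7)) = 1/12 · (-8.80370e-08 − (-0.000237996)) = 1.98257e-05.

S_1 ≈ 0.00119178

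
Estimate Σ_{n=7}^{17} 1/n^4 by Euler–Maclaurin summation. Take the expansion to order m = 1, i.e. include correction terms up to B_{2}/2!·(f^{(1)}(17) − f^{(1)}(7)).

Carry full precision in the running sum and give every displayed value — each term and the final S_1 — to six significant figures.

S_1 ≈ 0.00113780

∫_7^17 1/x^4 dx evaluates to 0.000903970.
Endpoint term: (f(7) + f(17))/2 = (0.000416493 + 1.19730e-05)/2 = 0.000214233.
Integral + boundary = 0.00111820.
Correction k=1: B_{2}/2! · (f^{(1)}(17) − f^{(1)}(7)) = 1/12 · (-2.81719e-06 − (-0.000237996)) = 1.95982e-05.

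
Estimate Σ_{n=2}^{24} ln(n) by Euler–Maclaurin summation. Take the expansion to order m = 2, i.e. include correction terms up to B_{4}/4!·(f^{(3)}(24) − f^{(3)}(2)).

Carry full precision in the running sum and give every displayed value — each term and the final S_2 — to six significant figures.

S_2 ≈ 54.7848

∫_2^24 ln(x) dx evaluates to 52.8870.
Endpoint term: (f(2) + f(24))/2 = (0.693147 + 3.17805)/2 = 1.93560.
Running total after boundary: 54.8226.
Order-1 term: 1/12 · (0.0416667 − 0.500000) = -0.0381944.
Running total after k=1: 54.7844.
Order-2 term: −1/720 · (0.000144676 − 0.250000) = 0.000347021.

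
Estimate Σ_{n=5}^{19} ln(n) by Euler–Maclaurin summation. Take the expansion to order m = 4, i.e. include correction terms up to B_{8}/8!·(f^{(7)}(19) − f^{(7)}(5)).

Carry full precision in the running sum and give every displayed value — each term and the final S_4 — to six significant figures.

∫_5^19 ln(x) dx evaluates to 33.8972.
Boundary: ½(f(5) + f(19)) = ½(1.60944 + 2.94444) = 2.27694.
Integral + boundary = 36.1741.
Correction k=1: B_{2}/2! · (f^{(1)}(19) − f^{(1)}(5)) = 1/12 · (0.0526316 − 0.200000) = -0.0122807.
Running total after k=1: 36.1618.
Correction k=2: B_{4}/4! · (f^{(3)}(19) − f^{(3)}(5)) = −1/720 · (0.000291588 − 0.0160000) = 2.18172e-05.
Running total after k=2: 36.1618.
Correction k=3: B_{6}/6! · (f^{(5)}(19) − f^{(5)}(5)) = 1/30240 · (9.69267e-06 − 0.00768000) = -2.53648e-07.
Running total after k=3: 36.1618.
Correction k=4: B_{8}/8! · (f^{(7)}(19) − f^{(7)}(5)) = −1/1209600 · (8.05485e-07 − 0.00921600) = 7.61838e-09.

S_4 ≈ 36.1618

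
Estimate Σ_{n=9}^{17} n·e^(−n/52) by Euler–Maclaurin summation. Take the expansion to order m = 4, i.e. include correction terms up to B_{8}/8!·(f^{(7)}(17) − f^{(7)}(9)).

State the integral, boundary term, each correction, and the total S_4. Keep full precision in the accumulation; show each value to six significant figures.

S_4 ≈ 90.3328

∫_9^17 x·e^(−x/52) dx evaluates to 80.4358.
Endpoint term: (f(9) + f(17))/2 = (7.56966 + 12.2594)/2 = 9.91451.
Running total after boundary: 90.3503.
k=1: B_{2}/(2)! × [f^{(1)}(17) − f^{(1)}(9)] = 1/12 × (0.485382 − 0.695503) = -0.0175100.
Running total after k=1: 90.3328.
k=2: B_{4}/(4)! × [f^{(3)}(17) − f^{(3)}(9)] = −1/720 × (0.000712892 − 0.000879308) = 2.31133e-07.
Running total after k=2: 90.3328.
k=3: B_{6}/(6)! × [f^{(5)}(17) − f^{(5)}(9)] = 1/30240 × (4.60902e-07 − 5.55253e-07) = -3.12006e-12.
Running total after k=3: 90.3328.
k=4: B_{8}/(8)! × [f^{(7)}(17) − f^{(7)}(9)] = −1/1209600 × (2.43403e-10 − 2.90428e-10) = 3.88769e-17.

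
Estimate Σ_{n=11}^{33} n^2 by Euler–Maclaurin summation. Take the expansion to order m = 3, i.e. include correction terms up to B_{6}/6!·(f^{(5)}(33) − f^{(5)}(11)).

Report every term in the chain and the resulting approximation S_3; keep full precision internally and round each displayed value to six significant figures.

The integral term ∫_11^33 x^2 dx = 11535.3.
Endpoint term: (f(11) + f(33))/2 = (121.000 + 1089.00)/2 = 605.000.
Integral + boundary = 12140.3.
Order-1 term: 1/12 · (66.0000 − 22.0000) = 3.66667.
After k=1: 12144.0.
Order-2 term: −1/720 · (0.00000 − 0.00000) = 0.00000.
After k=2: 12144.0.
Order-3 term: 1/30240 · (0.00000 − 0.00000) = 0.00000.

S_3 ≈ 12144.0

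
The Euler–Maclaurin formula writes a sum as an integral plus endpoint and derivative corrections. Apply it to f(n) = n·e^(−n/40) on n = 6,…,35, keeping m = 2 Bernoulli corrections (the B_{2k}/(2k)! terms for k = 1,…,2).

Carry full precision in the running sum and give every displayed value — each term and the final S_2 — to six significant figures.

S_2 ≈ 342.937

Integral: ∫_6^35 x·e^(−x/40) dx = 333.117.
½[f(6) + f(35)] = ½[5.16425 + 14.5902] = 9.87721.
Integral + boundary = 342.994.
k=1: B_{2}/(2)! × [f^{(1)}(35) − f^{(1)}(6)] = 1/12 × (0.0521078 − 0.731602) = -0.0566245.
Running total after k=1: 342.937.
k=2: B_{4}/(4)! × [f^{(3)}(35) − f^{(3)}(6)] = −1/720 × (0.000553645 − 0.00153314) = 1.36040e-06.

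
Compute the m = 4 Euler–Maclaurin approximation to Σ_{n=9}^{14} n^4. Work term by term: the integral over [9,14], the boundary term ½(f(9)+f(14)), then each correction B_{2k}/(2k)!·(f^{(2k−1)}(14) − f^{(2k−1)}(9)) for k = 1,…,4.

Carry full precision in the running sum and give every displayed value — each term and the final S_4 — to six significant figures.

∫_9^14 x^4 dx evaluates to 95755.0.
½[f(9) + f(14)] = ½[6561.00 + 38416.0] = 22488.5.
Running total after boundary: 118244.
Order-1 term: 1/12 · (10976.0 − 2916.00) = 671.667.
Partial sum through k=1: 118915.
Order-2 term: −1/720 · (336.000 − 216.000) = -0.166667.
Partial sum through k=2: 118915.
Order-3 term: 1/30240 · (0.00000 − 0.00000) = 0.00000.
Partial sum through k=3: 118915.
Order-4 term: −1/1209600 · (0.00000 − 0.00000) = 0.00000.

S_4 ≈ 118915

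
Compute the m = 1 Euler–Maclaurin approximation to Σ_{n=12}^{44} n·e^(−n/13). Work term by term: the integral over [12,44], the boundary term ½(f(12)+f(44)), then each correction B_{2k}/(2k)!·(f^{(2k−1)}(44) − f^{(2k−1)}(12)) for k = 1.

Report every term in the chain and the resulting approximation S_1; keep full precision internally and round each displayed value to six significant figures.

Integral: ∫_12^44 x·e^(−x/13) dx = 104.008.
½[f(12) + f(44)] = ½[4.76754 + 1.49119] = 3.12936.
Integral + boundary = 107.137.
Order-1 term: 1/12 · (-0.0808162 − 0.0305611) = -0.00928145.

S_1 ≈ 107.128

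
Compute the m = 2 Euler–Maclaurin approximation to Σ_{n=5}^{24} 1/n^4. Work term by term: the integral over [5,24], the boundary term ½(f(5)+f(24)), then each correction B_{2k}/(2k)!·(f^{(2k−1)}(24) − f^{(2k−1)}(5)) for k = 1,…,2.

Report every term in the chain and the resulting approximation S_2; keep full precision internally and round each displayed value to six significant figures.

S_2 ≈ 0.00354855

Integral: ∫_5^24 1/x^4 dx = 0.00264255.
½[f(5) + f(24)] = ½[0.00160000 + 3.01408e-06] = 0.000801507.
Running total after boundary: 0.00344406.
k=1: B_{2}/(2)! × [f^{(1)}(24) − f^{(1)}(5)] = 1/12 × (-5.02347e-07 − (-0.00128000)) = 0.000106625.
Partial sum through k=1: 0.00355069.
k=2: B_{4}/(4)! × [f^{(3)}(24) − f^{(3)}(5)] = −1/720 × (-2.61639e-08 − (-0.00153600)) = -2.13330e-06.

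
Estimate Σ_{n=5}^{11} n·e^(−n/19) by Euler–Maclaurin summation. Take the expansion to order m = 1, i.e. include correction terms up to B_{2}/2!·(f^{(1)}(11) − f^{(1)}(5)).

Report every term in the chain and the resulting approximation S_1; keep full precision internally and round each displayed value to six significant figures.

S_1 ≈ 35.9895

The integral term ∫_5^11 x·e^(−x/19) dx = 31.0128.
Endpoint term: (f(5) + f(11))/2 = (3.84310 + 6.16537)/2 = 5.00424.
So far: 36.0170.
k=1: B_{2}/(2)! × [f^{(1)}(11) − f^{(1)}(5)] = 1/12 × (0.235995 − 0.566352) = -0.0275298.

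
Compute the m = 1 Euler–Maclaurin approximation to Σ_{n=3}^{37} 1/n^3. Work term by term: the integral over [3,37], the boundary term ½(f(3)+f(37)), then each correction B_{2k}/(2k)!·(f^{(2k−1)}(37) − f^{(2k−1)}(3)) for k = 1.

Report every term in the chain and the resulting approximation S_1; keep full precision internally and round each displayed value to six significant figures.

Integral: ∫_3^37 1/x^3 dx = 0.0551903.
½[f(3) + f(37)] = ½[0.0370370 + 1.97422e-05] = 0.0185284.
So far: 0.0737187.
Correction k=1: B_{2}/2! · (f^{(1)}(37) − f^{(1)}(3)) = 1/12 · (-1.60072e-06 − (-0.0370370)) = 0.00308629.

S_1 ≈ 0.0768050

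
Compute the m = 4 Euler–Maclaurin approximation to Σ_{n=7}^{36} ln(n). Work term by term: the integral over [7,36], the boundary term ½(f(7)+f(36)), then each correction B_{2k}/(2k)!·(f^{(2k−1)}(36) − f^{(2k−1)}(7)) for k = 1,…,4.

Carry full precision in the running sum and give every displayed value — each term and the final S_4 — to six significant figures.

S_4 ≈ 89.1404

The integral term ∫_7^36 ln(x) dx = 86.3853.
Endpoint term: (f(7) + f(36))/2 = (1.94591 + 3.58352)/2 = 2.76471.
Integral + boundary = 89.1500.
Order-1 term: 1/12 · (0.0277778 − 0.142857) = -0.00958995.
After k=1: 89.1404.
Order-2 term: −1/720 · (4.28669e-05 − 0.00583090) = 8.03894e-06.
After k=2: 89.1404.
Order-3 term: 1/30240 · (3.96916e-07 − 0.00142798) = -4.72083e-08.
After k=3: 89.1404.
Order-4 term: −1/1209600 · (9.18787e-09 − 0.000874271) = 7.22770e-10.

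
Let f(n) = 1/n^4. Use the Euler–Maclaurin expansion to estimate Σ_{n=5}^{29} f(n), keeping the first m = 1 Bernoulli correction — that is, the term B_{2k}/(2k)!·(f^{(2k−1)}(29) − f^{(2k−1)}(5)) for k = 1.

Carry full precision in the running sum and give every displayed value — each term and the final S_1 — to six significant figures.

Integral: ∫_5^29 1/x^4 dx = 0.00265300.
½[f(5) + f(29)] = ½[0.00160000 + 1.41387e-06] = 0.000800707.
So far: 0.00345371.
k=1: B_{2}/(2)! × [f^{(1)}(29) − f^{(1)}(5)] = 1/12 × (-1.95016e-07 − (-0.00128000)) = 0.000106650.

S_1 ≈ 0.00356036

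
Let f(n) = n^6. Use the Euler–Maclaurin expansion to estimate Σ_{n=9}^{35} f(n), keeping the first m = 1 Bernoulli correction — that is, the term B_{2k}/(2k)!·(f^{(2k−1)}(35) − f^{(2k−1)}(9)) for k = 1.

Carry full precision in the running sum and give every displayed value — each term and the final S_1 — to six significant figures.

S_1 ≈ 1.01363e+10

Integral: ∫_9^35 x^6 dx = 9.19064e+09.
Endpoint term: (f(9) + f(35))/2 = (531441 + 1.83827e+09)/2 = 9.19399e+08.
So far: 1.01100e+10.
Order-1 term: 1/12 · (3.15131e+08 − 354294) = 2.62314e+07.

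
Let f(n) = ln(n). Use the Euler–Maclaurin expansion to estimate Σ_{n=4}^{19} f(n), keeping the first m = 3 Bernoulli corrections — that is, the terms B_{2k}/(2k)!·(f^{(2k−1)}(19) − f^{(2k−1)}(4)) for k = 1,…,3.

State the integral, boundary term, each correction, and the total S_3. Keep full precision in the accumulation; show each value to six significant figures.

The integral term ∫_4^19 ln(x) dx = 35.3992.
Endpoint term: (f(4) + f(19))/2 = (1.38629 + 2.94444)/2 = 2.16537.
So far: 37.5645.
Order-1 term: 1/12 · (0.0526316 − 0.250000) = -0.0164474.
Running total after k=1: 37.5481.
Order-2 term: −1/720 · (0.000291588 − 0.0312500) = 4.29978e-05.
Running total after k=2: 37.5481.
Order-3 term: 1/30240 · (9.69267e-06 − 0.0234375) = -7.74729e-07.

S_3 ≈ 37.5481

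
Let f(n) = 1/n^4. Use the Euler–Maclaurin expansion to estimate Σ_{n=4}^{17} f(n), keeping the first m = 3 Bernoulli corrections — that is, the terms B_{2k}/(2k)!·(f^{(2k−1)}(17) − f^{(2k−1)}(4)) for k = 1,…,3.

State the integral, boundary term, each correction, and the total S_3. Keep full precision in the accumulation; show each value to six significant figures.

The integral term ∫_4^17 1/x^4 dx = 0.00514049.
½[f(4) + f(17)] = ½[0.00390625 + 1.19730e-05] = 0.00195911.
So far: 0.00709960.
Order-1 term: 1/12 · (-2.81719e-06 − (-0.00390625)) = 0.000325286.
After k=1: 0.00742488.
Order-2 term: −1/720 · (-2.92441e-07 − (-0.00732422)) = -1.01721e-05.
After k=2: 0.00741471.
Order-3 term: 1/30240 · (-5.66668e-08 − (-0.0256348)) = 8.47709e-07.

S_3 ≈ 0.00741556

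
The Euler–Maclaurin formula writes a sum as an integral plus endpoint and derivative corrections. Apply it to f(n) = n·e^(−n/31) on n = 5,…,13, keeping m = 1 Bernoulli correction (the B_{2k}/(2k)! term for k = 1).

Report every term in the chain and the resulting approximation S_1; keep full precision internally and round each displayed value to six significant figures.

S_1 ≈ 59.3494

The integral term ∫_5^13 x·e^(−x/31) dx = 52.9759.
½[f(5) + f(13)] = ½[4.25522 + 8.54712] = 6.40117.
Integral + boundary = 59.3771.
Correction k=1: B_{2}/2! · (f^{(1)}(13) − f^{(1)}(5)) = 1/12 · (0.381757 − 0.713780) = -0.0276685.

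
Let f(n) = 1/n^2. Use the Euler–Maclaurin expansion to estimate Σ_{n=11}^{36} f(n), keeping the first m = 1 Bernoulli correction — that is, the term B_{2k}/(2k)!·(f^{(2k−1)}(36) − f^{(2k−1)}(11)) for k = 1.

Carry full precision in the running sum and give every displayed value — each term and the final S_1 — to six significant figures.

∫_11^36 1/x^2 dx evaluates to 0.0631313.
Endpoint term: (f(11) + f(36))/2 = (0.00826446 + 0.000771605)/2 = 0.00451803.
Running total after boundary: 0.0676493.
Order-1 term: 1/12 · (-4.28669e-05 − (-0.00150263)) = 0.000121647.

S_1 ≈ 0.0677710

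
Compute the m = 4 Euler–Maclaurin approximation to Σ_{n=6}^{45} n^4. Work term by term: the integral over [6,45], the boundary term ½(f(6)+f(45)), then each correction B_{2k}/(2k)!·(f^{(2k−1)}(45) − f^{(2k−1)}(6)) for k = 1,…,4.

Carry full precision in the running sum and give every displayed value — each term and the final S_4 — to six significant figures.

Integral: ∫_6^45 x^4 dx = 3.69041e+07.
½[f(6) + f(45)] = ½[1296.00 + 4.10062e+06] = 2.05096e+06.
Running total after boundary: 3.89550e+07.
k=1: B_{2}/(2)! × [f^{(1)}(45) − f^{(1)}(6)] = 1/12 × (364500 − 864.000) = 30303.0.
After k=1: 3.89853e+07.
k=2: B_{4}/(4)! × [f^{(3)}(45) − f^{(3)}(6)] = −1/720 × (1080.00 − 144.000) = -1.30000.
After k=2: 3.89853e+07.
k=3: B_{6}/(6)! × [f^{(5)}(45) − f^{(5)}(6)] = 1/30240 × (0.00000 − 0.00000) = 0.00000.
After k=3: 3.89853e+07.
k=4: B_{8}/(8)! × [f^{(7)}(45) − f^{(7)}(6)] = −1/1209600 × (0.00000 − 0.00000) = 0.00000.

S_4 ≈ 3.89853e+07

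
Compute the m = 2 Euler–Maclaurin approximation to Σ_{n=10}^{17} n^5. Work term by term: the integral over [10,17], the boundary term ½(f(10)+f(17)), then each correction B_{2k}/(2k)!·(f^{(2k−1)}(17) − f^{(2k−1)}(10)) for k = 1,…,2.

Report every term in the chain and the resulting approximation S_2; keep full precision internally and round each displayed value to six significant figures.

Integral: ∫_10^17 x^5 dx = 3.85626e+06.
Boundary: ½(f(10) + f(17)) = ½(100000 + 1.41986e+06) = 759928.
So far: 4.61619e+06.
Correction k=1: B_{2}/2! · (f^{(1)}(17) − f^{(1)}(10)) = 1/12 · (417605 − 50000.0) = 30633.8.
Partial sum through k=1: 4.64682e+06.
Correction k=2: B_{4}/4! · (f^{(3)}(17) − f^{(3)}(10)) = −1/720 · (17340.0 − 6000.00) = -15.7500.

S_2 ≈ 4.64681e+06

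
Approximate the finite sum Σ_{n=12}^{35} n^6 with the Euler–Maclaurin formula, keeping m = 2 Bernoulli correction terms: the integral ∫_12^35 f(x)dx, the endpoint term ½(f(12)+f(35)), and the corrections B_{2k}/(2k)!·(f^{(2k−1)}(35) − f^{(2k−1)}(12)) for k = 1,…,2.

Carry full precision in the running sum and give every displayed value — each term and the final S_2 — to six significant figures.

Integral: ∫_12^35 x^6 dx = 9.18621e+09.
Boundary: ½(f(12) + f(35)) = ½(2.98598e+06 + 1.83827e+09) = 9.20626e+08.
Running total after boundary: 1.01068e+10.
k=1: B_{2}/(2)! × [f^{(1)}(35) − f^{(1)}(12)] = 1/12 × (3.15131e+08 − 1.49299e+06) = 2.61365e+07.
After k=1: 1.01330e+10.
k=2: B_{4}/(4)! × [f^{(3)}(35) − f^{(3)}(12)] = −1/720 × (5.14500e+06 − 207360) = -6857.83.

S_2 ≈ 1.01330e+10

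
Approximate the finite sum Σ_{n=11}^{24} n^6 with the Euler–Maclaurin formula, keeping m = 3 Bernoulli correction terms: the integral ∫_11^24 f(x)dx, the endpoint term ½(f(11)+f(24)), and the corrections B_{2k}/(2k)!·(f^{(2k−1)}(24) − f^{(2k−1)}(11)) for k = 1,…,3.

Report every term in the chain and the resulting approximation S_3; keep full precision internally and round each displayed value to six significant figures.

∫_11^24 x^6 dx evaluates to 6.52426e+08.
Boundary: ½(f(11) + f(24)) = ½(1.77156e+06 + 1.91103e+08) = 9.64373e+07.
Integral + boundary = 7.48864e+08.
Correction k=1: B_{2}/2! · (f^{(1)}(24) − f^{(1)}(11)) = 1/12 · (4.77757e+07 − 966306) = 3.90079e+06.
Partial sum through k=1: 7.52764e+08.
Correction k=2: B_{4}/4! · (f^{(3)}(24) − f^{(3)}(11)) = −1/720 · (1.65888e+06 − 159720) = -2082.17.
Partial sum through k=2: 7.52762e+08.
Correction k=3: B_{6}/6! · (f^{(5)}(24) − f^{(5)}(11)) = 1/30240 · (17280.0 − 7920.00) = 0.309524.

S_3 ≈ 7.52762e+08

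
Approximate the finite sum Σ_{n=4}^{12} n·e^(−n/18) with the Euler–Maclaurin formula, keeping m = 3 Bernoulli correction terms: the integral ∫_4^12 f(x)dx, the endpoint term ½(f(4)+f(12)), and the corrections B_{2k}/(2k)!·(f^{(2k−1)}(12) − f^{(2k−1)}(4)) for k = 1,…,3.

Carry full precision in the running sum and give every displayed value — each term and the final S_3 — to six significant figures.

S_3 ≈ 44.4911

∫_4^12 x·e^(−x/18) dx evaluates to 39.8468.
Boundary: ½(f(4) + f(12)) = ½(3.20295 + 6.16101) = 4.68198.
Integral + boundary = 44.5287.
k=1: B_{2}/(2)! × [f^{(1)}(12) − f^{(1)}(4)] = 1/12 × (0.171139 − 0.622796) = -0.0376381.
Running total after k=1: 44.4911.
k=2: B_{4}/(4)! × [f^{(3)}(12) − f^{(3)}(4)] = −1/720 × (0.00369745 − 0.00686503) = 4.39942e-06.
Running total after k=2: 44.4911.
k=3: B_{6}/(6)! × [f^{(5)}(12) − f^{(5)}(4)] = 1/30240 × (2.11935e-05 − 3.64440e-05) = -5.04316e-10.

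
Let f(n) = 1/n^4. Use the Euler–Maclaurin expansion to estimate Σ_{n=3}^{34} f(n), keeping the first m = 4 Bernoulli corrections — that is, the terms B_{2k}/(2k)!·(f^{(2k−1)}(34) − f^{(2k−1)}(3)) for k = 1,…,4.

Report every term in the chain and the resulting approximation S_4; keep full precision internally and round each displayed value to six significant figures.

S_4 ≈ 0.0198144

The integral term ∫_3^34 1/x^4 dx = 0.0123372.
Endpoint term: (f(3) + f(34))/2 = (0.0123457 + 7.48315e-07)/2 = 0.00617321.
So far: 0.0185104.
k=1: B_{2}/(2)! × [f^{(1)}(34) − f^{(1)}(3)] = 1/12 × (-8.80370e-08 − (-0.0164609)) = 0.00137173.
After k=1: 0.0198821.
k=2: B_{4}/(4)! × [f^{(3)}(34) − f^{(3)}(3)] = −1/720 × (-2.28470e-09 − (-0.0548697)) = -7.62079e-05.
After k=2: 0.0198059.
k=3: B_{6}/(6)! × [f^{(5)}(34) − f^{(5)}(3)] = 1/30240 × (-1.10677e-10 − (-0.341411)) = 1.12901e-05.
After k=3: 0.0198172.
k=4: B_{8}/(8)! × [f^{(7)}(34) − f^{(7)}(3)] = −1/1209600 × (-8.61675e-12 − (-3.41411)) = -2.82251e-06.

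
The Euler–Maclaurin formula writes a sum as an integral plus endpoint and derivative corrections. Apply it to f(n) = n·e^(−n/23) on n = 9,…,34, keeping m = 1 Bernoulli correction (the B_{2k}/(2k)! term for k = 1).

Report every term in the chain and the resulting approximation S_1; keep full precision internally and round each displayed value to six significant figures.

∫_9^34 x·e^(−x/23) dx evaluates to 198.712.
Boundary: ½(f(9) + f(34)) = ½(6.08557 + 7.75315) = 6.91936.
Running total after boundary: 205.631.
Order-1 term: 1/12 · (-0.109060 − 0.411584) = -0.0433870.

S_1 ≈ 205.588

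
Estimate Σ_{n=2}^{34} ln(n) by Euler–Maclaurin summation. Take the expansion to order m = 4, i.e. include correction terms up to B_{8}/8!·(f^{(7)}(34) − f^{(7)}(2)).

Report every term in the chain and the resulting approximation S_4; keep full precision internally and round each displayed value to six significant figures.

Integral: ∫_2^34 ln(x) dx = 86.5100.
Endpoint term: (f(2) + f(34))/2 = (0.693147 + 3.52636)/2 = 2.10975.
Running total after boundary: 88.6197.
Correction k=1: B_{2}/2! · (f^{(1)}(34) − f^{(1)}(2)) = 1/12 · (0.0294118 − 0.500000) = -0.0392157.
Partial sum through k=1: 88.5805.
Correction k=2: B_{4}/4! · (f^{(3)}(34) − f^{(3)}(2)) = −1/720 · (5.08854e-05 − 0.250000) = 0.000347152.
Partial sum through k=2: 88.5808.
Correction k=3: B_{6}/6! · (f^{(5)}(34) − f^{(5)}(2)) = 1/30240 · (5.28222e-07 − 0.750000) = -2.48016e-05.
Partial sum through k=3: 88.5808.
Correction k=4: B_{8}/8! · (f^{(7)}(34) − f^{(7)}(2)) = −1/1209600 · (1.37082e-08 − 5.62500) = 4.65030e-06.

S_4 ≈ 88.5808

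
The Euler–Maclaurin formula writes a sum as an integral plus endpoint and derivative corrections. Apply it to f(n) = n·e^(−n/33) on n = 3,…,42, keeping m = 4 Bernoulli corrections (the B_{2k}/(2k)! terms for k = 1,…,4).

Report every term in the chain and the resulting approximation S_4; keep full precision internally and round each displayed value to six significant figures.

S_4 ≈ 398.774

∫_3^42 x·e^(−x/33) dx evaluates to 391.598.
Boundary: ½(f(3) + f(42)) = ½(2.73930 + 11.7628) = 7.25105.
So far: 398.849.
Correction k=1: B_{2}/2! · (f^{(1)}(42) − f^{(1)}(3)) = 1/12 · (-0.0763818 − 0.830092) = -0.0755395.
Partial sum through k=1: 398.774.
Correction k=2: B_{4}/4! · (f^{(3)}(42) − f^{(3)}(3)) = −1/720 · (0.000444216 − 0.00243920) = 2.77082e-06.
Partial sum through k=2: 398.774.
Correction k=3: B_{6}/6! · (f^{(5)}(42) − f^{(5)}(3)) = 1/30240 · (8.80232e-07 − 3.77976e-06) = -9.58838e-11.
Partial sum through k=3: 398.774.
Correction k=4: B_{8}/8! · (f^{(7)}(42) − f^{(7)}(3)) = −1/1209600 · (1.24201e-09 − 4.88490e-09) = 3.01165e-15.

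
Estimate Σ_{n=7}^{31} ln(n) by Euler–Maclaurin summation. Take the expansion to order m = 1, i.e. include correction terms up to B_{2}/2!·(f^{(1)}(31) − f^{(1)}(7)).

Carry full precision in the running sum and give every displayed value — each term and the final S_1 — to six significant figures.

The integral term ∫_7^31 ln(x) dx = 68.8322.
Boundary: ½(f(7) + f(31)) = ½(1.94591 + 3.43399) = 2.68995.
Integral + boundary = 71.5222.
Order-1 term: 1/12 · (0.0322581 − 0.142857) = -0.00921659.

S_1 ≈ 71.5130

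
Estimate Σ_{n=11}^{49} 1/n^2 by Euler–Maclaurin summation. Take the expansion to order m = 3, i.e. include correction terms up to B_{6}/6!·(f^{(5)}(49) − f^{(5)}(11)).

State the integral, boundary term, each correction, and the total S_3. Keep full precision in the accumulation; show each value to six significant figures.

∫_11^49 1/x^2 dx evaluates to 0.0705009.
½[f(11) + f(49)] = ½[0.00826446 + 0.000416493] = 0.00434048.
Running total after boundary: 0.0748414.
Correction k=1: B_{2}/2! · (f^{(1)}(49) − f^{(1)}(11)) = 1/12 · (-1.69997e-05 − (-0.00150263)) = 0.000123802.
After k=1: 0.0749652.
Correction k=2: B_{4}/4! · (f^{(3)}(49) − f^{(3)}(11)) = −1/720 · (-8.49632e-08 − (-0.000149021)) = -2.06856e-07.
After k=2: 0.0749650.
Correction k=3: B_{6}/6! · (f^{(5)}(49) − f^{(5)}(11)) = 1/30240 · (-1.06160e-09 − (-3.69474e-05)) = 1.22177e-09.

S_3 ≈ 0.0749650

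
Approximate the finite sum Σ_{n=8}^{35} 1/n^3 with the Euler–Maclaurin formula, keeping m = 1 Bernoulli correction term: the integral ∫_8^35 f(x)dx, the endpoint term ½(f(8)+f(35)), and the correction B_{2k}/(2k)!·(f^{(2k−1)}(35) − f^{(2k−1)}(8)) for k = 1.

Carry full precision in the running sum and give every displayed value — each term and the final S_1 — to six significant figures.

S_1 ≈ 0.00845343

The integral term ∫_8^35 1/x^3 dx = 0.00740434.
Endpoint term: (f(8) + f(35))/2 = (0.00195312 + 2.33236e-05)/2 = 0.000988224.
So far: 0.00839256.
k=1: B_{2}/(2)! × [f^{(1)}(35) − f^{(1)}(8)] = 1/12 × (-1.99917e-06 − (-0.000732422)) = 6.08686e-05.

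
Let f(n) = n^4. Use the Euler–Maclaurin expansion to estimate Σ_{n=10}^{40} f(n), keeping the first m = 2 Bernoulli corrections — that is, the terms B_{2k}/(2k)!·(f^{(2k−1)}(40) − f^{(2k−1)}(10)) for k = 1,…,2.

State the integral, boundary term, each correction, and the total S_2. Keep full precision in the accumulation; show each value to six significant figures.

S_2 ≈ 2.17660e+07

Integral: ∫_10^40 x^4 dx = 2.04600e+07.
½[f(10) + f(40)] = ½[10000.0 + 2.56000e+06] = 1.28500e+06.
Running total after boundary: 2.17450e+07.
Order-1 term: 1/12 · (256000 − 4000.00) = 21000.0.
After k=1: 2.17660e+07.
Order-2 term: −1/720 · (960.000 − 240.000) = -1.00000.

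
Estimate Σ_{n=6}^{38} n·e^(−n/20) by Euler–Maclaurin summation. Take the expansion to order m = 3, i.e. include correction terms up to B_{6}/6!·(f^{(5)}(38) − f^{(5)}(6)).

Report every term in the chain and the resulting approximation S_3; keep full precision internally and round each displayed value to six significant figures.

S_3 ≈ 216.736

The integral term ∫_6^38 x·e^(−x/20) dx = 211.726.
Endpoint term: (f(6) + f(38))/2 = (4.44491 + 5.68361)/2 = 5.06426.
So far: 216.790.
Order-1 term: 1/12 · (-0.134612 − 0.518573) = -0.0544320.
After k=1: 216.736.
Order-2 term: −1/720 · (0.000411314 − 0.00500052) = 6.37390e-06.
After k=2: 216.736.
Order-3 term: 1/30240 · (2.89789e-06 − 2.17615e-05) = -6.23798e-10.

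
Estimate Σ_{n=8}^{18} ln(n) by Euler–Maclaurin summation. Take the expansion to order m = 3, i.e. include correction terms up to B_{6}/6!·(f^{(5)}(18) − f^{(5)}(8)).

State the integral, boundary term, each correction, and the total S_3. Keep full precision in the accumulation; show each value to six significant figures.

S_3 ≈ 27.8703

The integral term ∫_8^18 ln(x) dx = 25.3912.
Boundary: ½(f(8) + f(18)) = ½(2.07944 + 2.89037) = 2.48491.
Integral + boundary = 27.8761.
k=1: B_{2}/(2)! × [f^{(1)}(18) − f^{(1)}(8)] = 1/12 × (0.0555556 − 0.125000) = -0.00578704.
After k=1: 27.8703.
k=2: B_{4}/(4)! × [f^{(3)}(18) − f^{(3)}(8)] = −1/720 × (0.000342936 − 0.00390625) = 4.94905e-06.
After k=2: 27.8703.
k=3: B_{6}/(6)! × [f^{(5)}(18) − f^{(5)}(8)] = 1/30240 × (1.27013e-05 − 0.000732422) = -2.38003e-08.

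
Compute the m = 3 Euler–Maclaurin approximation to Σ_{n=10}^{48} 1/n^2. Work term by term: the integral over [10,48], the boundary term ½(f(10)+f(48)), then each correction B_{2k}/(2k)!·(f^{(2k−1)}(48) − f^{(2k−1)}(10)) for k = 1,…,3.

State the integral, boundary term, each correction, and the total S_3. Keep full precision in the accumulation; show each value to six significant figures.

S_3 ≈ 0.0845485

The integral term ∫_10^48 1/x^2 dx = 0.0791667.
½[f(10) + f(48)] = ½[0.0100000 + 0.000434028] = 0.00521701.
Integral + boundary = 0.0843837.
Correction k=1: B_{2}/2! · (f^{(1)}(48) − f^{(1)}(10)) = 1/12 · (-1.80845e-05 − (-0.00200000)) = 0.000165160.
After k=1: 0.0845488.
Correction k=2: B_{4}/4! · (f^{(3)}(48) − f^{(3)}(10)) = −1/720 · (-9.41901e-08 − (-0.000240000)) = -3.33203e-07.
After k=2: 0.0845485.
Correction k=3: B_{6}/6! · (f^{(5)}(48) − f^{(5)}(10)) = 1/30240 · (-1.22643e-09 − (-7.20000e-05)) = 2.38091e-09.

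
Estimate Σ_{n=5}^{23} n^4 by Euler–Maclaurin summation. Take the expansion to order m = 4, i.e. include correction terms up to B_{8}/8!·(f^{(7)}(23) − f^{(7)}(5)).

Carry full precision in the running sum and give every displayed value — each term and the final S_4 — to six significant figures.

S_4 ≈ 1.43089e+06

Integral: ∫_5^23 x^4 dx = 1.28664e+06.
½[f(5) + f(23)] = ½[625.000 + 279841] = 140233.
So far: 1.42688e+06.
Correction k=1: B_{2}/2! · (f^{(1)}(23) − f^{(1)}(5)) = 1/12 · (48668.0 − 500.000) = 4014.00.
Partial sum through k=1: 1.43089e+06.
Correction k=2: B_{4}/4! · (f^{(3)}(23) − f^{(3)}(5)) = −1/720 · (552.000 − 120.000) = -0.600000.
Partial sum through k=2: 1.43089e+06.
Correction k=3: B_{6}/6! · (f^{(5)}(23) − f^{(5)}(5)) = 1/30240 · (0.00000 − 0.00000) = 0.00000.
Partial sum through k=3: 1.43089e+06.
Correction k=4: B_{8}/8! · (f^{(7)}(23) − f^{(7)}(5)) = −1/1209600 · (0.00000 − 0.00000) = 0.00000.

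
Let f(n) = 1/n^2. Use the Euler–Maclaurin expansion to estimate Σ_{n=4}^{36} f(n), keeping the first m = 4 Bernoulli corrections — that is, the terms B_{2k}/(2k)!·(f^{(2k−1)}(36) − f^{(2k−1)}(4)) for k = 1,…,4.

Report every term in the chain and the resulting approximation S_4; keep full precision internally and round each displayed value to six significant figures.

S_4 ≈ 0.256427

Integral: ∫_4^36 1/x^2 dx = 0.222222.
½[f(4) + f(36)] = ½[0.0625000 + 0.000771605] = 0.0316358.
Running total after boundary: 0.253858.
k=1: B_{2}/(2)! × [f^{(1)}(36) − f^{(1)}(4)] = 1/12 × (-4.28669e-05 − (-0.0312500)) = 0.00260059.
After k=1: 0.256459.
k=2: B_{4}/(4)! × [f^{(3)}(36) − f^{(3)}(4)] = −1/720 × (-3.96916e-07 − (-0.0234375)) = -3.25515e-05.
After k=2: 0.256426.
k=3: B_{6}/(6)! × [f^{(5)}(36) − f^{(5)}(4)] = 1/30240 × (-9.18787e-09 − (-0.0439453)) = 1.45322e-06.
After k=3: 0.256428.
k=4: B_{8}/(8)! × [f^{(7)}(36) − f^{(7)}(4)] = −1/1209600 × (-3.97007e-10 − (-0.153809)) = -1.27157e-07.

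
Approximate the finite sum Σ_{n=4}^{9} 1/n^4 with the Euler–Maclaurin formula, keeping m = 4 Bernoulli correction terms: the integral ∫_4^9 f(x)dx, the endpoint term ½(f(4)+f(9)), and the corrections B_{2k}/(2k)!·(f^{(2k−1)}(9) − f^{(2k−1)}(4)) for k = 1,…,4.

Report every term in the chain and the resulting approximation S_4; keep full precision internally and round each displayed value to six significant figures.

∫_4^9 1/x^4 dx evaluates to 0.00475109.
½[f(4) + f(9)] = ½[0.00390625 + 0.000152416] = 0.00202933.
Integral + boundary = 0.00678042.
Correction k=1: B_{2}/2! · (f^{(1)}(9) − f^{(1)}(4)) = 1/12 · (-6.77404e-05 − (-0.00390625)) = 0.000319876.
Partial sum through k=1: 0.00710029.
Correction k=2: B_{4}/4! · (f^{(3)}(9) − f^{(3)}(4)) = −1/720 · (-2.50890e-05 − (-0.00732422)) = -1.01377e-05.
Partial sum through k=2: 0.00709016.
Correction k=3: B_{6}/6! · (f^{(5)}(9) − f^{(5)}(4)) = 1/30240 · (-1.73455e-05 − (-0.0256348)) = 8.47137e-07.
Partial sum through k=3: 0.00709100.
Correction k=4: B_{8}/8! · (f^{(7)}(9) − f^{(7)}(4)) = −1/1209600 · (-1.92728e-05 − (-0.144196)) = -1.19193e-07.

S_4 ≈ 0.00709088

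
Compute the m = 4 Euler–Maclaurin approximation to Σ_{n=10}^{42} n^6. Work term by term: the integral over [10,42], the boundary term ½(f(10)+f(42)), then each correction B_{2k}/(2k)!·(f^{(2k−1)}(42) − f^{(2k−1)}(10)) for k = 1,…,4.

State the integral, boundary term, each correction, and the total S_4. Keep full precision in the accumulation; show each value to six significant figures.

S_4 ≈ 3.57431e+10

The integral term ∫_10^42 x^6 dx = 3.29328e+10.
Endpoint term: (f(10) + f(42))/2 = (1.00000e+06 + 5.48903e+09)/2 = 2.74502e+09.
So far: 3.56778e+10.
Correction k=1: B_{2}/2! · (f^{(1)}(42) − f^{(1)}(10)) = 1/12 · (7.84147e+08 − 600000) = 6.52956e+07.
Running total after k=1: 3.57431e+10.
Correction k=2: B_{4}/4! · (f^{(3)}(42) − f^{(3)}(10)) = −1/720 · (8.89056e+06 − 120000) = -12181.3.
Running total after k=2: 3.57431e+10.
Correction k=3: B_{6}/6! · (f^{(5)}(42) − f^{(5)}(10)) = 1/30240 · (30240.0 − 7200.00) = 0.761905.
Running total after k=3: 3.57431e+10.
Correction k=4: B_{8}/8! · (f^{(7)}(42) − f^{(7)}(10)) = −1/1209600 · (0.00000 − 0.00000) = 0.00000.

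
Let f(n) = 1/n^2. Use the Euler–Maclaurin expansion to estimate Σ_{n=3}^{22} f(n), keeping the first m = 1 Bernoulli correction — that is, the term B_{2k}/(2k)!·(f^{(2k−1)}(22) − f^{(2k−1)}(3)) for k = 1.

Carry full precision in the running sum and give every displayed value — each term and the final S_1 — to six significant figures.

S_1 ≈ 0.350625

Integral: ∫_3^22 1/x^2 dx = 0.287879.
½[f(3) + f(22)] = ½[0.111111 + 0.00206612] = 0.0565886.
Running total after boundary: 0.344467.
Correction k=1: B_{2}/2! · (f^{(1)}(22) − f^{(1)}(3)) = 1/12 · (-0.000187829 − (-0.0740741)) = 0.00615719.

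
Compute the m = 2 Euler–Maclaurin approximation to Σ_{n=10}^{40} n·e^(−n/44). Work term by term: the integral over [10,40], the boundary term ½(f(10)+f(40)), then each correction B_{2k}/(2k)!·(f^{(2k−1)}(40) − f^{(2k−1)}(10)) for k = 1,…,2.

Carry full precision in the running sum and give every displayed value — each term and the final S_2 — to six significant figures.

S_2 ≈ 415.878

The integral term ∫_10^40 x·e^(−x/44) dx = 403.885.
Endpoint term: (f(10) + f(40))/2 = (7.96703 + 16.1156)/2 = 12.0413.
Running total after boundary: 415.926.
Order-1 term: 1/12 · (0.0366264 − 0.615634) = -0.0482507.
Running total after k=1: 415.878.
Order-2 term: −1/720 · (0.000435128 − 0.00114103) = 9.80425e-07.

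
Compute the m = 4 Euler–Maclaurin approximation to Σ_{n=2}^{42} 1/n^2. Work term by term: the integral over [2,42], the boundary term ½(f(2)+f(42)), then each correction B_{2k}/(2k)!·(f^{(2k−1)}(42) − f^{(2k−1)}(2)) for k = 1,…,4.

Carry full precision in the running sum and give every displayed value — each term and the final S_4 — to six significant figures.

Integral: ∫_2^42 1/x^2 dx = 0.476190.
Endpoint term: (f(2) + f(42))/2 = (0.250000 + 0.000566893)/2 = 0.125283.
Running total after boundary: 0.601474.
Correction k=1: B_{2}/2! · (f^{(1)}(42) − f^{(1)}(2)) = 1/12 · (-2.69949e-05 − (-0.250000)) = 0.0208311.
Running total after k=1: 0.622305.
Correction k=2: B_{4}/4! · (f^{(3)}(42) − f^{(3)}(2)) = −1/720 · (-1.83639e-07 − (-0.750000)) = -0.00104167.
Running total after k=2: 0.621263.
Correction k=3: B_{6}/6! · (f^{(5)}(42) − f^{(5)}(2)) = 1/30240 · (-3.12311e-09 − (-5.62500)) = 0.000186012.
Running total after k=3: 0.621449.
Correction k=4: B_{8}/8! · (f^{(7)}(42) − f^{(7)}(2)) = −1/1209600 · (-9.91464e-11 − (-78.7500)) = -6.51042e-05.

S_4 ≈ 0.621384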